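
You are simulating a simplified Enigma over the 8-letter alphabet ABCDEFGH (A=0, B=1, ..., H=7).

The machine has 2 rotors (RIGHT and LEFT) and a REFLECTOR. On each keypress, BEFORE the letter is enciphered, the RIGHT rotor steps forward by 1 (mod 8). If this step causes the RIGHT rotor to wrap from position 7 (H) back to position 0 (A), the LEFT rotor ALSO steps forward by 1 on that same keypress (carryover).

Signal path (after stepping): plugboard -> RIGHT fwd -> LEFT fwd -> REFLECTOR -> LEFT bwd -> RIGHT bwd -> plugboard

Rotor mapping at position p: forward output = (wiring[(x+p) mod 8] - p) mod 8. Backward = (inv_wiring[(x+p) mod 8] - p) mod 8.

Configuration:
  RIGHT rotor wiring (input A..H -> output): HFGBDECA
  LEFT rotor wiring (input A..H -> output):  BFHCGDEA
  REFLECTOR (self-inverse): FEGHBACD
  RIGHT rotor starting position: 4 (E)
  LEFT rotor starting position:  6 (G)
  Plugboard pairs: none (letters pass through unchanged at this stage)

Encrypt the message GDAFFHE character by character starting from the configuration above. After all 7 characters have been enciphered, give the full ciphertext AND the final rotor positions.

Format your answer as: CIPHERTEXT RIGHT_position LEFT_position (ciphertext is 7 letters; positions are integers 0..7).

Answer: BHBBDBF 3 7

Derivation:
Char 1 ('G'): step: R->5, L=6; G->plug->G->R->E->L->B->refl->E->L'->F->R'->B->plug->B
Char 2 ('D'): step: R->6, L=6; D->plug->D->R->H->L->F->refl->A->L'->G->R'->H->plug->H
Char 3 ('A'): step: R->7, L=6; A->plug->A->R->B->L->C->refl->G->L'->A->R'->B->plug->B
Char 4 ('F'): step: R->0, L->7 (L advanced); F->plug->F->R->E->L->D->refl->H->L'->F->R'->B->plug->B
Char 5 ('F'): step: R->1, L=7; F->plug->F->R->B->L->C->refl->G->L'->C->R'->D->plug->D
Char 6 ('H'): step: R->2, L=7; H->plug->H->R->D->L->A->refl->F->L'->H->R'->B->plug->B
Char 7 ('E'): step: R->3, L=7; E->plug->E->R->F->L->H->refl->D->L'->E->R'->F->plug->F
Final: ciphertext=BHBBDBF, RIGHT=3, LEFT=7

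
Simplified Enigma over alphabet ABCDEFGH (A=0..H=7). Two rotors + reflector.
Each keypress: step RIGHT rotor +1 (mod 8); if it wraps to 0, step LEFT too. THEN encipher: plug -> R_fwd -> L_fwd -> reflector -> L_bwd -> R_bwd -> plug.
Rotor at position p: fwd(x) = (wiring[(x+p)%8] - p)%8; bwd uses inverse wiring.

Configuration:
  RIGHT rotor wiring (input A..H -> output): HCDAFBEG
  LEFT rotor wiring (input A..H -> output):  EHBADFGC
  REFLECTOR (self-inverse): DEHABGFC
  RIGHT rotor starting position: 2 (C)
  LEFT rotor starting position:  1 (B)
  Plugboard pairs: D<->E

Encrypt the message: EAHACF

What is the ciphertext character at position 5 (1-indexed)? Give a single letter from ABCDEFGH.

Char 1 ('E'): step: R->3, L=1; E->plug->D->R->B->L->A->refl->D->L'->H->R'->G->plug->G
Char 2 ('A'): step: R->4, L=1; A->plug->A->R->B->L->A->refl->D->L'->H->R'->G->plug->G
Char 3 ('H'): step: R->5, L=1; H->plug->H->R->A->L->G->refl->F->L'->F->R'->E->plug->D
Char 4 ('A'): step: R->6, L=1; A->plug->A->R->G->L->B->refl->E->L'->E->R'->D->plug->E
Char 5 ('C'): step: R->7, L=1; C->plug->C->R->D->L->C->refl->H->L'->C->R'->G->plug->G

G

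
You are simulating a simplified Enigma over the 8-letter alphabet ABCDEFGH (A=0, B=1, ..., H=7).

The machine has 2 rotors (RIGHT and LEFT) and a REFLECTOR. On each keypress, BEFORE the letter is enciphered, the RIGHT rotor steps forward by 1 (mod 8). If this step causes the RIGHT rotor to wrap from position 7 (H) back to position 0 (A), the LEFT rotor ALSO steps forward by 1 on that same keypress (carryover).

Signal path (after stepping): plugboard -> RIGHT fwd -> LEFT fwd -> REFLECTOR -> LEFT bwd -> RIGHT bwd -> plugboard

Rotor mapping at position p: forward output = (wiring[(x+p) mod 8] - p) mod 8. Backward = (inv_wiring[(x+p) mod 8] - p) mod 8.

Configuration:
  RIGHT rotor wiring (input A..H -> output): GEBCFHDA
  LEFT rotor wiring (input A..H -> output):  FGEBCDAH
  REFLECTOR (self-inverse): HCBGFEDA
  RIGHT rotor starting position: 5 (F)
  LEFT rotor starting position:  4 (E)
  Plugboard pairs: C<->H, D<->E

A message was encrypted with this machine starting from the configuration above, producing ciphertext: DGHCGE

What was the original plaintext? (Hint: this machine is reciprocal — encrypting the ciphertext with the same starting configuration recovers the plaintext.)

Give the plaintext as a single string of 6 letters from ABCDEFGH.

Char 1 ('D'): step: R->6, L=4; D->plug->E->R->D->L->D->refl->G->L'->A->R'->C->plug->H
Char 2 ('G'): step: R->7, L=4; G->plug->G->R->A->L->G->refl->D->L'->D->R'->E->plug->D
Char 3 ('H'): step: R->0, L->5 (L advanced); H->plug->C->R->B->L->D->refl->G->L'->A->R'->H->plug->C
Char 4 ('C'): step: R->1, L=5; C->plug->H->R->F->L->H->refl->A->L'->D->R'->A->plug->A
Char 5 ('G'): step: R->2, L=5; G->plug->G->R->E->L->B->refl->C->L'->C->R'->H->plug->C
Char 6 ('E'): step: R->3, L=5; E->plug->D->R->A->L->G->refl->D->L'->B->R'->G->plug->G

Answer: HDCACG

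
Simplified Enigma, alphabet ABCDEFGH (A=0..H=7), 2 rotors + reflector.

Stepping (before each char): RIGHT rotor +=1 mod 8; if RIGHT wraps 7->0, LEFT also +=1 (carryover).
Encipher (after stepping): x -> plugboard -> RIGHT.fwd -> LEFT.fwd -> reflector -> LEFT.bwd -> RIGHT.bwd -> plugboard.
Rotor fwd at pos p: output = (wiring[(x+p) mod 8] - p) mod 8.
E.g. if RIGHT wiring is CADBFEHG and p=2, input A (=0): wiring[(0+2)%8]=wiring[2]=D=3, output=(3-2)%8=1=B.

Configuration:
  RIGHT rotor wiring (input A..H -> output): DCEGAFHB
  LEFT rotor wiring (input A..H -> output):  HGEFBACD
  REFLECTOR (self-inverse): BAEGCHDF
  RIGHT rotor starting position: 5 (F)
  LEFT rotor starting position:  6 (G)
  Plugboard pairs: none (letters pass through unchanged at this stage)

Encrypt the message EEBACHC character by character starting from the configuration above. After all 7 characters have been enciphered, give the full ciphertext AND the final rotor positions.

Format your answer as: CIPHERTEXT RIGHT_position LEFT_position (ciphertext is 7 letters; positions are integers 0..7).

Char 1 ('E'): step: R->6, L=6; E->plug->E->R->G->L->D->refl->G->L'->E->R'->D->plug->D
Char 2 ('E'): step: R->7, L=6; E->plug->E->R->H->L->C->refl->E->L'->A->R'->H->plug->H
Char 3 ('B'): step: R->0, L->7 (L advanced); B->plug->B->R->C->L->H->refl->F->L'->D->R'->A->plug->A
Char 4 ('A'): step: R->1, L=7; A->plug->A->R->B->L->A->refl->B->L'->G->R'->F->plug->F
Char 5 ('C'): step: R->2, L=7; C->plug->C->R->G->L->B->refl->A->L'->B->R'->G->plug->G
Char 6 ('H'): step: R->3, L=7; H->plug->H->R->B->L->A->refl->B->L'->G->R'->E->plug->E
Char 7 ('C'): step: R->4, L=7; C->plug->C->R->D->L->F->refl->H->L'->C->R'->H->plug->H
Final: ciphertext=DHAFGEH, RIGHT=4, LEFT=7

Answer: DHAFGEH 4 7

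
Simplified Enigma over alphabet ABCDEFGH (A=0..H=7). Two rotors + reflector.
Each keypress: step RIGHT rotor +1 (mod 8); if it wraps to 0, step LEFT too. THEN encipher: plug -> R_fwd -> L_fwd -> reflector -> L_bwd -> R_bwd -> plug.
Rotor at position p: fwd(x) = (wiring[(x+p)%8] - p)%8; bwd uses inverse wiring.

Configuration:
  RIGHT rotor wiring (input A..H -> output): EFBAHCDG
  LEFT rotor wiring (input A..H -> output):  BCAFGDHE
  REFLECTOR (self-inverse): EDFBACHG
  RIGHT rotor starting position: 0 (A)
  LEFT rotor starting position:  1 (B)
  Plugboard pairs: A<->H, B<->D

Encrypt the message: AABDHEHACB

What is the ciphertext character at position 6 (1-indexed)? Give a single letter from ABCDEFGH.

Char 1 ('A'): step: R->1, L=1; A->plug->H->R->D->L->F->refl->C->L'->E->R'->A->plug->H
Char 2 ('A'): step: R->2, L=1; A->plug->H->R->D->L->F->refl->C->L'->E->R'->F->plug->F
Char 3 ('B'): step: R->3, L=1; B->plug->D->R->A->L->B->refl->D->L'->G->R'->H->plug->A
Char 4 ('D'): step: R->4, L=1; D->plug->B->R->G->L->D->refl->B->L'->A->R'->E->plug->E
Char 5 ('H'): step: R->5, L=1; H->plug->A->R->F->L->G->refl->H->L'->B->R'->C->plug->C
Char 6 ('E'): step: R->6, L=1; E->plug->E->R->D->L->F->refl->C->L'->E->R'->H->plug->A

A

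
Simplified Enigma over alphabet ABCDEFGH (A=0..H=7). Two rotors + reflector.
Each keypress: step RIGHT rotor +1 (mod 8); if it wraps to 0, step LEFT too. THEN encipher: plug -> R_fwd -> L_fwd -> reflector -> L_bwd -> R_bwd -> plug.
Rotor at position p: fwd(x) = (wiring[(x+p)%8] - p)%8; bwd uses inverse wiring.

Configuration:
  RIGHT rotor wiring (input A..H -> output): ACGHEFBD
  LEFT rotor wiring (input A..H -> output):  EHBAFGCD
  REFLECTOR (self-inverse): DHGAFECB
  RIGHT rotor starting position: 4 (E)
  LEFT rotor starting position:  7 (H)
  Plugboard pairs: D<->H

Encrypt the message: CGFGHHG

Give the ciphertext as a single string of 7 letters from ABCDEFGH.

Char 1 ('C'): step: R->5, L=7; C->plug->C->R->G->L->H->refl->B->L'->E->R'->B->plug->B
Char 2 ('G'): step: R->6, L=7; G->plug->G->R->G->L->H->refl->B->L'->E->R'->D->plug->H
Char 3 ('F'): step: R->7, L=7; F->plug->F->R->F->L->G->refl->C->L'->D->R'->C->plug->C
Char 4 ('G'): step: R->0, L->0 (L advanced); G->plug->G->R->B->L->H->refl->B->L'->C->R'->B->plug->B
Char 5 ('H'): step: R->1, L=0; H->plug->D->R->D->L->A->refl->D->L'->H->R'->H->plug->D
Char 6 ('H'): step: R->2, L=0; H->plug->D->R->D->L->A->refl->D->L'->H->R'->E->plug->E
Char 7 ('G'): step: R->3, L=0; G->plug->G->R->H->L->D->refl->A->L'->D->R'->H->plug->D

Answer: BHCBDED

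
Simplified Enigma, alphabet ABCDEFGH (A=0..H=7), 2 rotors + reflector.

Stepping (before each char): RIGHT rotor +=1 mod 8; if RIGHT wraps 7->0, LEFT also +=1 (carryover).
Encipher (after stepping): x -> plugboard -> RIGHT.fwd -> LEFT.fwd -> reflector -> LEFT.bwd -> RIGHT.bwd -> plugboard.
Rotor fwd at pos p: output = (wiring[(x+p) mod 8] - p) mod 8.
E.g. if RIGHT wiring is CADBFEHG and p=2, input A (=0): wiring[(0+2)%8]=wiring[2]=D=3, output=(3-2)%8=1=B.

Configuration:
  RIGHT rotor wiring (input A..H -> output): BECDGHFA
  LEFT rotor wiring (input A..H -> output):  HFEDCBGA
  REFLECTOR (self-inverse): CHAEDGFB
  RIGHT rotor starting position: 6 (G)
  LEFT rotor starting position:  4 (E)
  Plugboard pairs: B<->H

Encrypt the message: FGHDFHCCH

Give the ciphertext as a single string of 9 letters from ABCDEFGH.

Answer: CADHBDDEG

Derivation:
Char 1 ('F'): step: R->7, L=4; F->plug->F->R->H->L->H->refl->B->L'->F->R'->C->plug->C
Char 2 ('G'): step: R->0, L->5 (L advanced); G->plug->G->R->F->L->H->refl->B->L'->B->R'->A->plug->A
Char 3 ('H'): step: R->1, L=5; H->plug->B->R->B->L->B->refl->H->L'->F->R'->D->plug->D
Char 4 ('D'): step: R->2, L=5; D->plug->D->R->F->L->H->refl->B->L'->B->R'->B->plug->H
Char 5 ('F'): step: R->3, L=5; F->plug->F->R->G->L->G->refl->F->L'->H->R'->H->plug->B
Char 6 ('H'): step: R->4, L=5; H->plug->B->R->D->L->C->refl->A->L'->E->R'->D->plug->D
Char 7 ('C'): step: R->5, L=5; C->plug->C->R->D->L->C->refl->A->L'->E->R'->D->plug->D
Char 8 ('C'): step: R->6, L=5; C->plug->C->R->D->L->C->refl->A->L'->E->R'->E->plug->E
Char 9 ('H'): step: R->7, L=5; H->plug->B->R->C->L->D->refl->E->L'->A->R'->G->plug->G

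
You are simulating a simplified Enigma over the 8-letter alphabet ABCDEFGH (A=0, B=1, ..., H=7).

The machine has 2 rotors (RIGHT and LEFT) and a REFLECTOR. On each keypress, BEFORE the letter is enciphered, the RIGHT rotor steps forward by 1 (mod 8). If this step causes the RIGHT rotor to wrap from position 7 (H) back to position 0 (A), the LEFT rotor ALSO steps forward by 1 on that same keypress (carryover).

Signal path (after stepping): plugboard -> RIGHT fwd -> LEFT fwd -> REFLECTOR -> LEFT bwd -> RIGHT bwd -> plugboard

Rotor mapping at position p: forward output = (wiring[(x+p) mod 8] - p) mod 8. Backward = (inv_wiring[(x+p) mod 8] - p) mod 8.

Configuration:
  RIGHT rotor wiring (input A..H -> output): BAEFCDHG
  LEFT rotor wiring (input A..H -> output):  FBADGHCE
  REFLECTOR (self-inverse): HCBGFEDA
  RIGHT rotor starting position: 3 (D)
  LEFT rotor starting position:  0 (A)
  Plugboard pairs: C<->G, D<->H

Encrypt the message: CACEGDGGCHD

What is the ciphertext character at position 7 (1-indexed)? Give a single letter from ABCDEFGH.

Char 1 ('C'): step: R->4, L=0; C->plug->G->R->A->L->F->refl->E->L'->H->R'->B->plug->B
Char 2 ('A'): step: R->5, L=0; A->plug->A->R->G->L->C->refl->B->L'->B->R'->C->plug->G
Char 3 ('C'): step: R->6, L=0; C->plug->G->R->E->L->G->refl->D->L'->D->R'->C->plug->G
Char 4 ('E'): step: R->7, L=0; E->plug->E->R->G->L->C->refl->B->L'->B->R'->C->plug->G
Char 5 ('G'): step: R->0, L->1 (L advanced); G->plug->C->R->E->L->G->refl->D->L'->G->R'->H->plug->D
Char 6 ('D'): step: R->1, L=1; D->plug->H->R->A->L->A->refl->H->L'->B->R'->D->plug->H
Char 7 ('G'): step: R->2, L=1; G->plug->C->R->A->L->A->refl->H->L'->B->R'->D->plug->H

H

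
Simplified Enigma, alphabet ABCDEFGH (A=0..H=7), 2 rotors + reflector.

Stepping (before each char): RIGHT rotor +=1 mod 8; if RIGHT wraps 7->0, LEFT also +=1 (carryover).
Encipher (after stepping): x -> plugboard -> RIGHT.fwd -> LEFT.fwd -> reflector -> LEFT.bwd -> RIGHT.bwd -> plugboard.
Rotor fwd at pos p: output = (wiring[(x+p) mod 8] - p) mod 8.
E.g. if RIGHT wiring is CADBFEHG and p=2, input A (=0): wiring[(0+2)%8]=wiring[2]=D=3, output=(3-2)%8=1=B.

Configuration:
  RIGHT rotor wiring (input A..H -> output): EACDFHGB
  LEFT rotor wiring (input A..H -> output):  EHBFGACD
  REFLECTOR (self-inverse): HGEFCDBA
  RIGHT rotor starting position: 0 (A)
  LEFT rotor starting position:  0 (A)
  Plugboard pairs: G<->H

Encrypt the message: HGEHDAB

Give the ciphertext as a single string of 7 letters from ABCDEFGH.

Char 1 ('H'): step: R->1, L=0; H->plug->G->R->A->L->E->refl->C->L'->G->R'->E->plug->E
Char 2 ('G'): step: R->2, L=0; G->plug->H->R->G->L->C->refl->E->L'->A->R'->A->plug->A
Char 3 ('E'): step: R->3, L=0; E->plug->E->R->G->L->C->refl->E->L'->A->R'->A->plug->A
Char 4 ('H'): step: R->4, L=0; H->plug->G->R->G->L->C->refl->E->L'->A->R'->E->plug->E
Char 5 ('D'): step: R->5, L=0; D->plug->D->R->H->L->D->refl->F->L'->D->R'->E->plug->E
Char 6 ('A'): step: R->6, L=0; A->plug->A->R->A->L->E->refl->C->L'->G->R'->C->plug->C
Char 7 ('B'): step: R->7, L=0; B->plug->B->R->F->L->A->refl->H->L'->B->R'->C->plug->C

Answer: EAAEECC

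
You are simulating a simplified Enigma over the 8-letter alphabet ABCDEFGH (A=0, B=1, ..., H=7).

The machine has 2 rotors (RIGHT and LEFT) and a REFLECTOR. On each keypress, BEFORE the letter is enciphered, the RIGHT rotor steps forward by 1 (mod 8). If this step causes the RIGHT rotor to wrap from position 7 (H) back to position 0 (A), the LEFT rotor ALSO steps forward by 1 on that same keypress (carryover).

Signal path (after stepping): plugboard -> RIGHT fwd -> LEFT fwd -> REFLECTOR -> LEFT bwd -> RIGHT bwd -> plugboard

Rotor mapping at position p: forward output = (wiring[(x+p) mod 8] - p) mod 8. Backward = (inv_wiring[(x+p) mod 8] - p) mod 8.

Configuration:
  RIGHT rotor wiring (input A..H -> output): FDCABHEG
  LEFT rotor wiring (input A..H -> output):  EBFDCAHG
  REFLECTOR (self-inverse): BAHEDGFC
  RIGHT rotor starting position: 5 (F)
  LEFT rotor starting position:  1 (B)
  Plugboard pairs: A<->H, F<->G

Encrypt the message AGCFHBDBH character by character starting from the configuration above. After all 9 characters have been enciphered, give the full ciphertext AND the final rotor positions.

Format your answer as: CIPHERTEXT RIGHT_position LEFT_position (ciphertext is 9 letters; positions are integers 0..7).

Char 1 ('A'): step: R->6, L=1; A->plug->H->R->B->L->E->refl->D->L'->H->R'->C->plug->C
Char 2 ('G'): step: R->7, L=1; G->plug->F->R->C->L->C->refl->H->L'->E->R'->C->plug->C
Char 3 ('C'): step: R->0, L->2 (L advanced); C->plug->C->R->C->L->A->refl->B->L'->B->R'->E->plug->E
Char 4 ('F'): step: R->1, L=2; F->plug->G->R->F->L->E->refl->D->L'->A->R'->D->plug->D
Char 5 ('H'): step: R->2, L=2; H->plug->A->R->A->L->D->refl->E->L'->F->R'->D->plug->D
Char 6 ('B'): step: R->3, L=2; B->plug->B->R->G->L->C->refl->H->L'->H->R'->H->plug->A
Char 7 ('D'): step: R->4, L=2; D->plug->D->R->C->L->A->refl->B->L'->B->R'->E->plug->E
Char 8 ('B'): step: R->5, L=2; B->plug->B->R->H->L->H->refl->C->L'->G->R'->E->plug->E
Char 9 ('H'): step: R->6, L=2; H->plug->A->R->G->L->C->refl->H->L'->H->R'->C->plug->C
Final: ciphertext=CCEDDAEEC, RIGHT=6, LEFT=2

Answer: CCEDDAEEC 6 2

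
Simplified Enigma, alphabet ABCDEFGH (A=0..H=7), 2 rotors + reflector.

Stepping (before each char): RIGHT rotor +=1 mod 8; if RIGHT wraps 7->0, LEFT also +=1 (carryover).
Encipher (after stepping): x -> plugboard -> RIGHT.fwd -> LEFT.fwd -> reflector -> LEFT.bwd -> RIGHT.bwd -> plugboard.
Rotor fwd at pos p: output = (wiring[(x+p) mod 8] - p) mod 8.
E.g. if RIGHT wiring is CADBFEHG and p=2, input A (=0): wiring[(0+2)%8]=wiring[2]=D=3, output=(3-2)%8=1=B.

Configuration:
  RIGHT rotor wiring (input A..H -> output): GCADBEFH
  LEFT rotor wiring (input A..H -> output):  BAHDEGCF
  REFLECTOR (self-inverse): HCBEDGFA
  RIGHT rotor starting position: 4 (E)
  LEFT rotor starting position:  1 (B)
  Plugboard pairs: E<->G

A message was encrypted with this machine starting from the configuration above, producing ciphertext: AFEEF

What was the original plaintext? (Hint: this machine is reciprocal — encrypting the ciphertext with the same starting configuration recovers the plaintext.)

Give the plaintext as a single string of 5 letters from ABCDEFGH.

Char 1 ('A'): step: R->5, L=1; A->plug->A->R->H->L->A->refl->H->L'->A->R'->B->plug->B
Char 2 ('F'): step: R->6, L=1; F->plug->F->R->F->L->B->refl->C->L'->C->R'->E->plug->G
Char 3 ('E'): step: R->7, L=1; E->plug->G->R->F->L->B->refl->C->L'->C->R'->F->plug->F
Char 4 ('E'): step: R->0, L->2 (L advanced); E->plug->G->R->F->L->D->refl->E->L'->D->R'->D->plug->D
Char 5 ('F'): step: R->1, L=2; F->plug->F->R->E->L->A->refl->H->L'->G->R'->G->plug->E

Answer: BGFDE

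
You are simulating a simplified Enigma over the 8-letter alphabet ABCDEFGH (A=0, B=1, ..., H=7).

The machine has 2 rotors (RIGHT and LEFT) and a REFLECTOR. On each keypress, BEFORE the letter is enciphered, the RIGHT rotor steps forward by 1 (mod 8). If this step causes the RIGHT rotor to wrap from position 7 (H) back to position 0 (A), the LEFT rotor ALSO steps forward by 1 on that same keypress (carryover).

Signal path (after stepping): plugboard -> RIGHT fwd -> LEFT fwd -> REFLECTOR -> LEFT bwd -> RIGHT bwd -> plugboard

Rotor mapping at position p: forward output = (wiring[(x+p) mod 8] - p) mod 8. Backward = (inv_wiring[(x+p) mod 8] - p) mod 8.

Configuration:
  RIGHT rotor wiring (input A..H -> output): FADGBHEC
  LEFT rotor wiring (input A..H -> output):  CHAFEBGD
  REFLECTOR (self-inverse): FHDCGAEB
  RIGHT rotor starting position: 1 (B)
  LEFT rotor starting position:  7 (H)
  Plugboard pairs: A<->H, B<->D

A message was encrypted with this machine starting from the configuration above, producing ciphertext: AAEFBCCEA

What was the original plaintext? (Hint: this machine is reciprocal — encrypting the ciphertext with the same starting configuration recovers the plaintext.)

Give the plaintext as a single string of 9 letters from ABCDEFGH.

Answer: HCBGEDAAD

Derivation:
Char 1 ('A'): step: R->2, L=7; A->plug->H->R->G->L->C->refl->D->L'->B->R'->A->plug->H
Char 2 ('A'): step: R->3, L=7; A->plug->H->R->A->L->E->refl->G->L'->E->R'->C->plug->C
Char 3 ('E'): step: R->4, L=7; E->plug->E->R->B->L->D->refl->C->L'->G->R'->D->plug->B
Char 4 ('F'): step: R->5, L=7; F->plug->F->R->G->L->C->refl->D->L'->B->R'->G->plug->G
Char 5 ('B'): step: R->6, L=7; B->plug->D->R->C->L->A->refl->F->L'->F->R'->E->plug->E
Char 6 ('C'): step: R->7, L=7; C->plug->C->R->B->L->D->refl->C->L'->G->R'->B->plug->D
Char 7 ('C'): step: R->0, L->0 (L advanced); C->plug->C->R->D->L->F->refl->A->L'->C->R'->H->plug->A
Char 8 ('E'): step: R->1, L=0; E->plug->E->R->G->L->G->refl->E->L'->E->R'->H->plug->A
Char 9 ('A'): step: R->2, L=0; A->plug->H->R->G->L->G->refl->E->L'->E->R'->B->plug->D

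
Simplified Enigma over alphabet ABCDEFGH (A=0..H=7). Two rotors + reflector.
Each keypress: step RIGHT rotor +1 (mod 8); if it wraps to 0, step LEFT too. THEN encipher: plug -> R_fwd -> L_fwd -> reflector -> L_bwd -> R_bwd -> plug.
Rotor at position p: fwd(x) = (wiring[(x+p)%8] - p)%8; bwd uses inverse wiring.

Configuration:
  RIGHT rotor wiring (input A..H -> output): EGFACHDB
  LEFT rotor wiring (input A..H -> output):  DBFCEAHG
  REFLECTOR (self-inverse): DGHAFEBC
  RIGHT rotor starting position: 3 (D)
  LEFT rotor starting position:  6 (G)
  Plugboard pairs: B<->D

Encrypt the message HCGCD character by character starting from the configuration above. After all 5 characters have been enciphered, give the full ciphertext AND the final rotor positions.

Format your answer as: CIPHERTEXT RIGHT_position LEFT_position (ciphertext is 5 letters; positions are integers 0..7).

Answer: CBEHG 0 7

Derivation:
Char 1 ('H'): step: R->4, L=6; H->plug->H->R->E->L->H->refl->C->L'->H->R'->C->plug->C
Char 2 ('C'): step: R->5, L=6; C->plug->C->R->E->L->H->refl->C->L'->H->R'->D->plug->B
Char 3 ('G'): step: R->6, L=6; G->plug->G->R->E->L->H->refl->C->L'->H->R'->E->plug->E
Char 4 ('C'): step: R->7, L=6; C->plug->C->R->H->L->C->refl->H->L'->E->R'->H->plug->H
Char 5 ('D'): step: R->0, L->7 (L advanced); D->plug->B->R->G->L->B->refl->G->L'->D->R'->G->plug->G
Final: ciphertext=CBEHG, RIGHT=0, LEFT=7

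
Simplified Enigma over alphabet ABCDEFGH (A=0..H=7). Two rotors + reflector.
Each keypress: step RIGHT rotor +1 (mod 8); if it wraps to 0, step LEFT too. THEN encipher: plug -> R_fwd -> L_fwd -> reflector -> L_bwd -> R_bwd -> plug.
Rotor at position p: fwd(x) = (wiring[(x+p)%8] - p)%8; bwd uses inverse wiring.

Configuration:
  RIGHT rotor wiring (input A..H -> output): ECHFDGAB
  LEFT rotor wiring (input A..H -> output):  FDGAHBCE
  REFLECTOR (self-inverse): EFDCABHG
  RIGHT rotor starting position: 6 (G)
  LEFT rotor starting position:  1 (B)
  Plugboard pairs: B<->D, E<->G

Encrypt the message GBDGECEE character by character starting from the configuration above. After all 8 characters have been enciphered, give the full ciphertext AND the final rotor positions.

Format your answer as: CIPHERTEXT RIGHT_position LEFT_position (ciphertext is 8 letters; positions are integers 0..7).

Char 1 ('G'): step: R->7, L=1; G->plug->E->R->G->L->D->refl->C->L'->A->R'->D->plug->B
Char 2 ('B'): step: R->0, L->2 (L advanced); B->plug->D->R->F->L->C->refl->D->L'->G->R'->F->plug->F
Char 3 ('D'): step: R->1, L=2; D->plug->B->R->G->L->D->refl->C->L'->F->R'->E->plug->G
Char 4 ('G'): step: R->2, L=2; G->plug->E->R->G->L->D->refl->C->L'->F->R'->A->plug->A
Char 5 ('E'): step: R->3, L=2; E->plug->G->R->H->L->B->refl->F->L'->C->R'->A->plug->A
Char 6 ('C'): step: R->4, L=2; C->plug->C->R->E->L->A->refl->E->L'->A->R'->E->plug->G
Char 7 ('E'): step: R->5, L=2; E->plug->G->R->A->L->E->refl->A->L'->E->R'->C->plug->C
Char 8 ('E'): step: R->6, L=2; E->plug->G->R->F->L->C->refl->D->L'->G->R'->C->plug->C
Final: ciphertext=BFGAAGCC, RIGHT=6, LEFT=2

Answer: BFGAAGCC 6 2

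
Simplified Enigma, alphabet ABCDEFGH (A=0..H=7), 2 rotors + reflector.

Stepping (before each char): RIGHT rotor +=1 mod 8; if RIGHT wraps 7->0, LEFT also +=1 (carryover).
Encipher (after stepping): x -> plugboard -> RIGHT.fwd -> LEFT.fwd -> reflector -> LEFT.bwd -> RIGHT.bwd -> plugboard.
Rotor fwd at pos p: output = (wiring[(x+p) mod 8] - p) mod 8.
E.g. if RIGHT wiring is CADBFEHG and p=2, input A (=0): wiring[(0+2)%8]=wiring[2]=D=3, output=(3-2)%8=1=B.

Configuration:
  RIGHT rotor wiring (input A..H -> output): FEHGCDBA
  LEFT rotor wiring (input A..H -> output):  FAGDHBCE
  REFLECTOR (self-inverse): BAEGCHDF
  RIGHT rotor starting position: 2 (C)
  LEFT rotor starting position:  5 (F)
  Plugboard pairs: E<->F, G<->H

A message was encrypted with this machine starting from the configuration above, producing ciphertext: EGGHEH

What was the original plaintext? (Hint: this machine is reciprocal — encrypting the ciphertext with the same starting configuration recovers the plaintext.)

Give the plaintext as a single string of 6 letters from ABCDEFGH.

Char 1 ('E'): step: R->3, L=5; E->plug->F->R->C->L->H->refl->F->L'->B->R'->G->plug->H
Char 2 ('G'): step: R->4, L=5; G->plug->H->R->C->L->H->refl->F->L'->B->R'->E->plug->F
Char 3 ('G'): step: R->5, L=5; G->plug->H->R->F->L->B->refl->A->L'->D->R'->C->plug->C
Char 4 ('H'): step: R->6, L=5; H->plug->G->R->E->L->D->refl->G->L'->G->R'->D->plug->D
Char 5 ('E'): step: R->7, L=5; E->plug->F->R->D->L->A->refl->B->L'->F->R'->C->plug->C
Char 6 ('H'): step: R->0, L->6 (L advanced); H->plug->G->R->B->L->G->refl->D->L'->H->R'->C->plug->C

Answer: HFCDCC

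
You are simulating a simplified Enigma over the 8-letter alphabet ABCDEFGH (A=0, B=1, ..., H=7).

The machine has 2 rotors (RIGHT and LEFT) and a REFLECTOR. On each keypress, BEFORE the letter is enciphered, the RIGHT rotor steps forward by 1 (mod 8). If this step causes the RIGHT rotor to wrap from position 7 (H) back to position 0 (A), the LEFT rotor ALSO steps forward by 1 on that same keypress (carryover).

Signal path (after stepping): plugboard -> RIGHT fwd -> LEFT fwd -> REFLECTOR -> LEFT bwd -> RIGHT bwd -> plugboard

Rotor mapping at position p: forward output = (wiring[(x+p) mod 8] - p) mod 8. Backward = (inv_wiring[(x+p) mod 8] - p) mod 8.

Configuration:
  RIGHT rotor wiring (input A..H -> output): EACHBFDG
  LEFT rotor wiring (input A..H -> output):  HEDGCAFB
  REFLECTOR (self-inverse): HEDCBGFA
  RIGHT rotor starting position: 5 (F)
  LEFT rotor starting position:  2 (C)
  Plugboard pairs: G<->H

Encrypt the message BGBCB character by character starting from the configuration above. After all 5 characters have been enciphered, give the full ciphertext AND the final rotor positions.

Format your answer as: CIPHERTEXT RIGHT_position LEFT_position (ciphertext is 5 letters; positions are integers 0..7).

Answer: FAHHG 2 3

Derivation:
Char 1 ('B'): step: R->6, L=2; B->plug->B->R->A->L->B->refl->E->L'->B->R'->F->plug->F
Char 2 ('G'): step: R->7, L=2; G->plug->H->R->E->L->D->refl->C->L'->H->R'->A->plug->A
Char 3 ('B'): step: R->0, L->3 (L advanced); B->plug->B->R->A->L->D->refl->C->L'->D->R'->G->plug->H
Char 4 ('C'): step: R->1, L=3; C->plug->C->R->G->L->B->refl->E->L'->F->R'->G->plug->H
Char 5 ('B'): step: R->2, L=3; B->plug->B->R->F->L->E->refl->B->L'->G->R'->H->plug->G
Final: ciphertext=FAHHG, RIGHT=2, LEFT=3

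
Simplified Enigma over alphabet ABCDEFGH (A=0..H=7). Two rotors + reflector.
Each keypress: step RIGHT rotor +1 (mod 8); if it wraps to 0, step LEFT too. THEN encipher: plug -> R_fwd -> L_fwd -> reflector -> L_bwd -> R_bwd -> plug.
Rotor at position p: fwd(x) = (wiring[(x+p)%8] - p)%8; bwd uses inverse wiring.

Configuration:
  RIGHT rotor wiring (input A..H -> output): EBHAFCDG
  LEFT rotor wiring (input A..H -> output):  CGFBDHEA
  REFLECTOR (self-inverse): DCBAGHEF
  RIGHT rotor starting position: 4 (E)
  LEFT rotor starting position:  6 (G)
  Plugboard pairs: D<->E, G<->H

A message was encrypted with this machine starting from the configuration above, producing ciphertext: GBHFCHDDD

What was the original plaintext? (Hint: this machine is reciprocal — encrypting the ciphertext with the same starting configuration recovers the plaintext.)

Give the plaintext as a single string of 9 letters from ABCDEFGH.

Answer: FFBCFGAGG

Derivation:
Char 1 ('G'): step: R->5, L=6; G->plug->H->R->A->L->G->refl->E->L'->C->R'->F->plug->F
Char 2 ('B'): step: R->6, L=6; B->plug->B->R->A->L->G->refl->E->L'->C->R'->F->plug->F
Char 3 ('H'): step: R->7, L=6; H->plug->G->R->D->L->A->refl->D->L'->F->R'->B->plug->B
Char 4 ('F'): step: R->0, L->7 (L advanced); F->plug->F->R->C->L->H->refl->F->L'->H->R'->C->plug->C
Char 5 ('C'): step: R->1, L=7; C->plug->C->R->H->L->F->refl->H->L'->C->R'->F->plug->F
Char 6 ('H'): step: R->2, L=7; H->plug->G->R->C->L->H->refl->F->L'->H->R'->H->plug->G
Char 7 ('D'): step: R->3, L=7; D->plug->E->R->D->L->G->refl->E->L'->F->R'->A->plug->A
Char 8 ('D'): step: R->4, L=7; D->plug->E->R->A->L->B->refl->C->L'->E->R'->H->plug->G
Char 9 ('D'): step: R->5, L=7; D->plug->E->R->E->L->C->refl->B->L'->A->R'->H->plug->G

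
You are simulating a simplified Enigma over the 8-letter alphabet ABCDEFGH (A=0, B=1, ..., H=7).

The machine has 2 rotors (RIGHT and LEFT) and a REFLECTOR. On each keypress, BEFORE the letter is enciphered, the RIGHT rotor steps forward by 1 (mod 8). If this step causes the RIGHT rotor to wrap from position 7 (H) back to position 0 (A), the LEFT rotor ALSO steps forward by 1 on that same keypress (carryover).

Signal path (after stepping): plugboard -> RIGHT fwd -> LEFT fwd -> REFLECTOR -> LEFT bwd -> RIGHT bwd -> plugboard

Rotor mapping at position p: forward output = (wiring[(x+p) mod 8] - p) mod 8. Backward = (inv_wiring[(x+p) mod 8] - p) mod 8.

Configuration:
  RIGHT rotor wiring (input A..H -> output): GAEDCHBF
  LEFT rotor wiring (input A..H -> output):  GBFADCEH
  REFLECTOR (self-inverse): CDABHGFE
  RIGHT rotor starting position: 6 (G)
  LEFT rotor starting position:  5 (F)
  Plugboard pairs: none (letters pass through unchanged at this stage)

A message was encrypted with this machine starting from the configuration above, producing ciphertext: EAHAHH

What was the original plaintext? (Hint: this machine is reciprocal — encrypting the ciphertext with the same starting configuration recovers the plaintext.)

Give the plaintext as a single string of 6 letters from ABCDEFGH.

Char 1 ('E'): step: R->7, L=5; E->plug->E->R->E->L->E->refl->H->L'->B->R'->C->plug->C
Char 2 ('A'): step: R->0, L->6 (L advanced); A->plug->A->R->G->L->F->refl->G->L'->A->R'->B->plug->B
Char 3 ('H'): step: R->1, L=6; H->plug->H->R->F->L->C->refl->A->L'->C->R'->C->plug->C
Char 4 ('A'): step: R->2, L=6; A->plug->A->R->C->L->A->refl->C->L'->F->R'->D->plug->D
Char 5 ('H'): step: R->3, L=6; H->plug->H->R->B->L->B->refl->D->L'->D->R'->F->plug->F
Char 6 ('H'): step: R->4, L=6; H->plug->H->R->H->L->E->refl->H->L'->E->R'->F->plug->F

Answer: CBCDFF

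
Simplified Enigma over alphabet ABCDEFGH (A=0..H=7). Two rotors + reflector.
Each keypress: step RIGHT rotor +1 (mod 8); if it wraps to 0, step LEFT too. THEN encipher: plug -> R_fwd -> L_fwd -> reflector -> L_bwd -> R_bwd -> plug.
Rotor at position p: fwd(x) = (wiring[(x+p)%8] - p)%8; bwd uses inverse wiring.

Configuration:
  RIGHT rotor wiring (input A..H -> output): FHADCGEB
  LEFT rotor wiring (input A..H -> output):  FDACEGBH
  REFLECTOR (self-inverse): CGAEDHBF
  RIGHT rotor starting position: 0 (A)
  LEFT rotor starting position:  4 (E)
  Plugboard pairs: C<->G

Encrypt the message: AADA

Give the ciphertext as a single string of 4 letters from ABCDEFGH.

Answer: FCAF

Derivation:
Char 1 ('A'): step: R->1, L=4; A->plug->A->R->G->L->E->refl->D->L'->D->R'->F->plug->F
Char 2 ('A'): step: R->2, L=4; A->plug->A->R->G->L->E->refl->D->L'->D->R'->G->plug->C
Char 3 ('D'): step: R->3, L=4; D->plug->D->R->B->L->C->refl->A->L'->A->R'->A->plug->A
Char 4 ('A'): step: R->4, L=4; A->plug->A->R->G->L->E->refl->D->L'->D->R'->F->plug->F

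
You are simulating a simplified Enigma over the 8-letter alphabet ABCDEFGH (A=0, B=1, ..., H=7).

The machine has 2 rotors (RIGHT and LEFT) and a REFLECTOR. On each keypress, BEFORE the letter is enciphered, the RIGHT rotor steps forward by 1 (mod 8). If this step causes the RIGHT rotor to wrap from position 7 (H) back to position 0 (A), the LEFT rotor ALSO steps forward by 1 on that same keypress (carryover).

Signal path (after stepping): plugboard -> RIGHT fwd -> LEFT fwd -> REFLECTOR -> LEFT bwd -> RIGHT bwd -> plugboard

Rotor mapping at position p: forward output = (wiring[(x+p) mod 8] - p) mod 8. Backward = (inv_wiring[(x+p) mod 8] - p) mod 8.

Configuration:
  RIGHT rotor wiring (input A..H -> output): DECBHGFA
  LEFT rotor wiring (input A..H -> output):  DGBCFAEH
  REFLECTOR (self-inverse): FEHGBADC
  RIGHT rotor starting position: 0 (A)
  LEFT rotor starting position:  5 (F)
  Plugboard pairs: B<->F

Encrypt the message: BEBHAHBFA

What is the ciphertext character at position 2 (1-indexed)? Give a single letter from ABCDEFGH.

Char 1 ('B'): step: R->1, L=5; B->plug->F->R->E->L->B->refl->E->L'->F->R'->E->plug->E
Char 2 ('E'): step: R->2, L=5; E->plug->E->R->D->L->G->refl->D->L'->A->R'->A->plug->A

A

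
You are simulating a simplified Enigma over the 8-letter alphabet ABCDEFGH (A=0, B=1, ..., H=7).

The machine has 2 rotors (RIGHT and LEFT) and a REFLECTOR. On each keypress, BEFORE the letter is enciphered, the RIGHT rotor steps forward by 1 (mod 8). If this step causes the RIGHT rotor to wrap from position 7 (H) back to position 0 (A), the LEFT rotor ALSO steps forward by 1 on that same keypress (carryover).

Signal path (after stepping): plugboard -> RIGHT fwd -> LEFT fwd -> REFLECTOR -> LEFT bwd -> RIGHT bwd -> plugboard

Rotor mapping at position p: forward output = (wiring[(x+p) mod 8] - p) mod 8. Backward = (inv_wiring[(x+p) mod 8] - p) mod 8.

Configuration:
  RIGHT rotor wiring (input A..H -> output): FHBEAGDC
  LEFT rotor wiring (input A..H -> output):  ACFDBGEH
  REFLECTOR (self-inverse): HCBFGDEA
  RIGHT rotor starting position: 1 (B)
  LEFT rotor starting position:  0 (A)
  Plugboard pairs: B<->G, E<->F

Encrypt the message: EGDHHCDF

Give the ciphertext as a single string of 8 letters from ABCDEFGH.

Char 1 ('E'): step: R->2, L=0; E->plug->F->R->A->L->A->refl->H->L'->H->R'->A->plug->A
Char 2 ('G'): step: R->3, L=0; G->plug->B->R->F->L->G->refl->E->L'->G->R'->H->plug->H
Char 3 ('D'): step: R->4, L=0; D->plug->D->R->G->L->E->refl->G->L'->F->R'->G->plug->B
Char 4 ('H'): step: R->5, L=0; H->plug->H->R->D->L->D->refl->F->L'->C->R'->E->plug->F
Char 5 ('H'): step: R->6, L=0; H->plug->H->R->A->L->A->refl->H->L'->H->R'->C->plug->C
Char 6 ('C'): step: R->7, L=0; C->plug->C->R->A->L->A->refl->H->L'->H->R'->G->plug->B
Char 7 ('D'): step: R->0, L->1 (L advanced); D->plug->D->R->E->L->F->refl->D->L'->F->R'->A->plug->A
Char 8 ('F'): step: R->1, L=1; F->plug->E->R->F->L->D->refl->F->L'->E->R'->H->plug->H

Answer: AHBFCBAH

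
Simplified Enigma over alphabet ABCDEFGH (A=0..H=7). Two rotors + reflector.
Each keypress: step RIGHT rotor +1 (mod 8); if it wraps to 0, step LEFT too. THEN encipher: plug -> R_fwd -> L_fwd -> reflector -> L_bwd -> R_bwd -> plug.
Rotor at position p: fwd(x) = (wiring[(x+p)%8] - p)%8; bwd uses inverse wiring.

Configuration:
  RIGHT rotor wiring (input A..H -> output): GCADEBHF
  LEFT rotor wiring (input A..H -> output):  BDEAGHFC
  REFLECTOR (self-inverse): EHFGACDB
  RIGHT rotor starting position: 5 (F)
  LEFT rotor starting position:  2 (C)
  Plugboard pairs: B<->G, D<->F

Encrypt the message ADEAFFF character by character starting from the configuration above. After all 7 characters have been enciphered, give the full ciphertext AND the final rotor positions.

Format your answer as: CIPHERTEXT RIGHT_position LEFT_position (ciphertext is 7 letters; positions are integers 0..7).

Char 1 ('A'): step: R->6, L=2; A->plug->A->R->B->L->G->refl->D->L'->E->R'->D->plug->F
Char 2 ('D'): step: R->7, L=2; D->plug->F->R->F->L->A->refl->E->L'->C->R'->G->plug->B
Char 3 ('E'): step: R->0, L->3 (L advanced); E->plug->E->R->E->L->H->refl->B->L'->H->R'->G->plug->B
Char 4 ('A'): step: R->1, L=3; A->plug->A->R->B->L->D->refl->G->L'->F->R'->H->plug->H
Char 5 ('F'): step: R->2, L=3; F->plug->D->R->H->L->B->refl->H->L'->E->R'->G->plug->B
Char 6 ('F'): step: R->3, L=3; F->plug->D->R->E->L->H->refl->B->L'->H->R'->G->plug->B
Char 7 ('F'): step: R->4, L=3; F->plug->D->R->B->L->D->refl->G->L'->F->R'->B->plug->G
Final: ciphertext=FBBHBBG, RIGHT=4, LEFT=3

Answer: FBBHBBG 4 3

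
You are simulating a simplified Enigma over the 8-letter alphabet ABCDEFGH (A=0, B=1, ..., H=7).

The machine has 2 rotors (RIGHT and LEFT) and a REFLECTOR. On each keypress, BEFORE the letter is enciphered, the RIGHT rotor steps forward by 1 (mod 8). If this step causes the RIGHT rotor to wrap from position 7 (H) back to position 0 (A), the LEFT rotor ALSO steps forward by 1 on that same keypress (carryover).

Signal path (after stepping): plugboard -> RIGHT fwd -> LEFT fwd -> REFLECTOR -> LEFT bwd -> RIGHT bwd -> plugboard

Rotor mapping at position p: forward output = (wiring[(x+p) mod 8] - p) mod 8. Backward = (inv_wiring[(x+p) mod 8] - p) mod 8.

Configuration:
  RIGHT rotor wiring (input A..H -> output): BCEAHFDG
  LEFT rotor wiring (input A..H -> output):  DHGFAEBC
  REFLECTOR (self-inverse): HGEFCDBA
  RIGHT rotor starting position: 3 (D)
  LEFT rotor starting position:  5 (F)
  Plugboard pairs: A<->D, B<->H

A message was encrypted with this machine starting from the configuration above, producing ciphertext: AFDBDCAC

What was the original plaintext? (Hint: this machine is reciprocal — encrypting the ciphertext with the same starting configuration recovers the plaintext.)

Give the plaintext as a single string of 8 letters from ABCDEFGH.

Char 1 ('A'): step: R->4, L=5; A->plug->D->R->C->L->F->refl->D->L'->H->R'->C->plug->C
Char 2 ('F'): step: R->5, L=5; F->plug->F->R->H->L->D->refl->F->L'->C->R'->H->plug->B
Char 3 ('D'): step: R->6, L=5; D->plug->A->R->F->L->B->refl->G->L'->D->R'->C->plug->C
Char 4 ('B'): step: R->7, L=5; B->plug->H->R->E->L->C->refl->E->L'->B->R'->E->plug->E
Char 5 ('D'): step: R->0, L->6 (L advanced); D->plug->A->R->B->L->E->refl->C->L'->G->R'->H->plug->B
Char 6 ('C'): step: R->1, L=6; C->plug->C->R->H->L->G->refl->B->L'->D->R'->B->plug->H
Char 7 ('A'): step: R->2, L=6; A->plug->D->R->D->L->B->refl->G->L'->H->R'->G->plug->G
Char 8 ('C'): step: R->3, L=6; C->plug->C->R->C->L->F->refl->D->L'->A->R'->D->plug->A

Answer: CBCEBHGA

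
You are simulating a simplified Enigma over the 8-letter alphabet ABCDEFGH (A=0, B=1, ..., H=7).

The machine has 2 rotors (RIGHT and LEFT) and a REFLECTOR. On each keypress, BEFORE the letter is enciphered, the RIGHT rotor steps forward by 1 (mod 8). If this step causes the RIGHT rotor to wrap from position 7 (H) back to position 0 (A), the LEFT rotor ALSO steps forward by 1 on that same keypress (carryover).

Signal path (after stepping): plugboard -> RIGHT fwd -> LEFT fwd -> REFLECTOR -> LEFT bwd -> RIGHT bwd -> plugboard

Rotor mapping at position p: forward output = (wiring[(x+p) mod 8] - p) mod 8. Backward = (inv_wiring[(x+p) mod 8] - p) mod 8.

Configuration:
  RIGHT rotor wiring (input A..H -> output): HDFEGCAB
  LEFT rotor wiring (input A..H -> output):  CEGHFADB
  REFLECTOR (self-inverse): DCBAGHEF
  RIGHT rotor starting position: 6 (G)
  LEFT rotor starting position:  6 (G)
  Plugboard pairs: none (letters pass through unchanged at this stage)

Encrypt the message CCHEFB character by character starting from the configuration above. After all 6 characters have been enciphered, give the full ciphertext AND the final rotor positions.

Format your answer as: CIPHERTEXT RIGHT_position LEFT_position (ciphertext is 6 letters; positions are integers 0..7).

Char 1 ('C'): step: R->7, L=6; C->plug->C->R->E->L->A->refl->D->L'->B->R'->H->plug->H
Char 2 ('C'): step: R->0, L->7 (L advanced); C->plug->C->R->F->L->G->refl->E->L'->H->R'->A->plug->A
Char 3 ('H'): step: R->1, L=7; H->plug->H->R->G->L->B->refl->C->L'->A->R'->G->plug->G
Char 4 ('E'): step: R->2, L=7; E->plug->E->R->G->L->B->refl->C->L'->A->R'->D->plug->D
Char 5 ('F'): step: R->3, L=7; F->plug->F->R->E->L->A->refl->D->L'->B->R'->A->plug->A
Char 6 ('B'): step: R->4, L=7; B->plug->B->R->G->L->B->refl->C->L'->A->R'->H->plug->H
Final: ciphertext=HAGDAH, RIGHT=4, LEFT=7

Answer: HAGDAH 4 7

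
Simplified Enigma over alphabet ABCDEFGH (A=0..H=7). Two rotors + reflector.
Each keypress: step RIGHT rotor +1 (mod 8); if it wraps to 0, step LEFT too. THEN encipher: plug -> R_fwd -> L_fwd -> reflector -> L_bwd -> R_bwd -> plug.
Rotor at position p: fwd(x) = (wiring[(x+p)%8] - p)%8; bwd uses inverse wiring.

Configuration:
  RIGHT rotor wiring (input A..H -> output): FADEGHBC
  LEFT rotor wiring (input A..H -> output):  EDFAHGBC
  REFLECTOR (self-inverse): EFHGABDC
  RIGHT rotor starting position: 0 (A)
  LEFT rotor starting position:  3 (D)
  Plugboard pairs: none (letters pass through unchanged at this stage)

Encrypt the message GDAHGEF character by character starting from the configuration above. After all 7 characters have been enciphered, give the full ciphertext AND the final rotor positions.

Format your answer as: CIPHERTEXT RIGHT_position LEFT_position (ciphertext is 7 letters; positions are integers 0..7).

Answer: EFDCBGD 7 3

Derivation:
Char 1 ('G'): step: R->1, L=3; G->plug->G->R->B->L->E->refl->A->L'->G->R'->E->plug->E
Char 2 ('D'): step: R->2, L=3; D->plug->D->R->F->L->B->refl->F->L'->A->R'->F->plug->F
Char 3 ('A'): step: R->3, L=3; A->plug->A->R->B->L->E->refl->A->L'->G->R'->D->plug->D
Char 4 ('H'): step: R->4, L=3; H->plug->H->R->A->L->F->refl->B->L'->F->R'->C->plug->C
Char 5 ('G'): step: R->5, L=3; G->plug->G->R->H->L->C->refl->H->L'->E->R'->B->plug->B
Char 6 ('E'): step: R->6, L=3; E->plug->E->R->F->L->B->refl->F->L'->A->R'->G->plug->G
Char 7 ('F'): step: R->7, L=3; F->plug->F->R->H->L->C->refl->H->L'->E->R'->D->plug->D
Final: ciphertext=EFDCBGD, RIGHT=7, LEFT=3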